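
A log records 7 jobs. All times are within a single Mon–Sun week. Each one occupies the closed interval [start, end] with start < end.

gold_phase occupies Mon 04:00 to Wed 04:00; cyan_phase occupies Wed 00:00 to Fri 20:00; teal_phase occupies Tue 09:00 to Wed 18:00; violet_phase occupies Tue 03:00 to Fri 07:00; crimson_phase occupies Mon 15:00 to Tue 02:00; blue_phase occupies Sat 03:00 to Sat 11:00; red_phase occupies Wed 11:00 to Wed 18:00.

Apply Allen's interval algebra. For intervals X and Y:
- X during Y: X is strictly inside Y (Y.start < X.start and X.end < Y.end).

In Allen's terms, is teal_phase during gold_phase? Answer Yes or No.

teal_phase = [Tue 09:00, Wed 18:00], gold_phase = [Mon 04:00, Wed 04:00].
Actual relation of teal_phase to gold_phase: overlapped-by.
Asked whether 'during' holds → No.

No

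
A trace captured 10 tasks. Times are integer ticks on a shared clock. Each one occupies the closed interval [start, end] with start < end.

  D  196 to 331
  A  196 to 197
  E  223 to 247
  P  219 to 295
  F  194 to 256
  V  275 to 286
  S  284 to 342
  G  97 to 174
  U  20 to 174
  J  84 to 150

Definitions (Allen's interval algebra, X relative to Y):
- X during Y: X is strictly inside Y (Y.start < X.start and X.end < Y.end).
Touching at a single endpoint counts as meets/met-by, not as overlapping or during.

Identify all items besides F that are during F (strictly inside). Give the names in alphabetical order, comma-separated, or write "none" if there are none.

A, E

Target F = [194, 256].
A [196, 197] → during → yes.
D [196, 331] → overlapped-by → no.
E [223, 247] → during → yes.
G [97, 174] → before → no.
J [84, 150] → before → no.
P [219, 295] → overlapped-by → no.
S [284, 342] → after → no.
U [20, 174] → before → no.
V [275, 286] → after → no.
Result: A, E.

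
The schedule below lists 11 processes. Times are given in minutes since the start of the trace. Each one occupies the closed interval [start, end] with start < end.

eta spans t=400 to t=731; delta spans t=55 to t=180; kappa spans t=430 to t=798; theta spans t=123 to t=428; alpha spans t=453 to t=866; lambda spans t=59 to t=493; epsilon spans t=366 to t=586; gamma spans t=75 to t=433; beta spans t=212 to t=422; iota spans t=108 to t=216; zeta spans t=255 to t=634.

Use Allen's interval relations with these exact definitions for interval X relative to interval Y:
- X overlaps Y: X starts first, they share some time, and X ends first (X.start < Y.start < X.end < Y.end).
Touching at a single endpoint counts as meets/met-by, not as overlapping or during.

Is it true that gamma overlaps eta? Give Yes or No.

Yes

gamma = [t=75, t=433], eta = [t=400, t=731].
Actual relation of gamma to eta: overlaps.
Asked whether 'overlaps' holds → Yes.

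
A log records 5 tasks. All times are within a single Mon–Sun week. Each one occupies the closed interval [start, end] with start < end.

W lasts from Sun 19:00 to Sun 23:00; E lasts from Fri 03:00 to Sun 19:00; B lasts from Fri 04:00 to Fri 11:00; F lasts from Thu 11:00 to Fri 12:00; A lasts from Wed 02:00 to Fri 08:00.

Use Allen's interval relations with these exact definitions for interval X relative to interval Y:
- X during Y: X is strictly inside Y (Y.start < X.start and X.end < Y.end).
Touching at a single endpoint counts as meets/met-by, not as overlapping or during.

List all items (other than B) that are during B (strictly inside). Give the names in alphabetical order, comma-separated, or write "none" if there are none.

none

Target B = [Fri 04:00, Fri 11:00].
A [Wed 02:00, Fri 08:00] → overlaps → no.
E [Fri 03:00, Sun 19:00] → contains → no.
F [Thu 11:00, Fri 12:00] → contains → no.
W [Sun 19:00, Sun 23:00] → after → no.
Result: none.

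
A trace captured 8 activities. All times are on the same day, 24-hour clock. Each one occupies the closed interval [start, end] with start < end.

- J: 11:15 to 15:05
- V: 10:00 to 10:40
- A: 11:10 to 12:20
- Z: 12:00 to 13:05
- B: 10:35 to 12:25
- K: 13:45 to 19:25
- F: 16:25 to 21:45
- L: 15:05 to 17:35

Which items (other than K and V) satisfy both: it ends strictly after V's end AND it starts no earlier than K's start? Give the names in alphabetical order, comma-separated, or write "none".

F, L

Conditions: its end is strictly after V's end (X.end > 10:40) AND its start is no earlier than K's start (X.start >= 13:45).
A: end 12:20 > 10:40? ✓; start 11:10 >= 13:45? ✗ → no.
B: end 12:25 > 10:40? ✓; start 10:35 >= 13:45? ✗ → no.
F: end 21:45 > 10:40? ✓; start 16:25 >= 13:45? ✓ → yes.
J: end 15:05 > 10:40? ✓; start 11:15 >= 13:45? ✗ → no.
L: end 17:35 > 10:40? ✓; start 15:05 >= 13:45? ✓ → yes.
Z: end 13:05 > 10:40? ✓; start 12:00 >= 13:45? ✗ → no.
Result: F, L.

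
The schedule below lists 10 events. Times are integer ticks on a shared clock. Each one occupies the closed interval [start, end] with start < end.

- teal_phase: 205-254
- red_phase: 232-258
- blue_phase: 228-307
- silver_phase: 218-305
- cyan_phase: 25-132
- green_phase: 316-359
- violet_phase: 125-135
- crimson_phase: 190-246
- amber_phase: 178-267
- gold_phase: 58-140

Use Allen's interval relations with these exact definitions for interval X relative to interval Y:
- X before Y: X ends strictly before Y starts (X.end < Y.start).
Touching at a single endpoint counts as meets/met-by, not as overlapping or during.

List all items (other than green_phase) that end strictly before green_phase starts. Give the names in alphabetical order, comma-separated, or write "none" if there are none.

amber_phase, blue_phase, crimson_phase, cyan_phase, gold_phase, red_phase, silver_phase, teal_phase, violet_phase

Target green_phase = [316, 359].
amber_phase [178, 267] → before → yes.
blue_phase [228, 307] → before → yes.
crimson_phase [190, 246] → before → yes.
cyan_phase [25, 132] → before → yes.
gold_phase [58, 140] → before → yes.
red_phase [232, 258] → before → yes.
silver_phase [218, 305] → before → yes.
teal_phase [205, 254] → before → yes.
violet_phase [125, 135] → before → yes.
Result: amber_phase, blue_phase, crimson_phase, cyan_phase, gold_phase, red_phase, silver_phase, teal_phase, violet_phase.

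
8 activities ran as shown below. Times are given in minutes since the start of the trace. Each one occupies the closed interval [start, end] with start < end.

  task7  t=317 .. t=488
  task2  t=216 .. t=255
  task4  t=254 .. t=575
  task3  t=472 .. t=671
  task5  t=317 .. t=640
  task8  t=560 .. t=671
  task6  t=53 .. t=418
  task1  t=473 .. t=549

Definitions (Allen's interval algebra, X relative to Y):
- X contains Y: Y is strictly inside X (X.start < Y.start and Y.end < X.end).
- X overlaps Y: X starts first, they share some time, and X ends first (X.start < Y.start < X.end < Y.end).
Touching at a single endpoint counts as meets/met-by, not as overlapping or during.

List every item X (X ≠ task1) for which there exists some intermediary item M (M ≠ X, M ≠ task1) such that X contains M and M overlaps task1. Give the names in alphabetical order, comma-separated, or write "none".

Target task1 = [t=473, t=549].
Intermediaries M with M overlaps task1: task7.
Via task7 — items with X contains task7: task4.
Union: task4.

task4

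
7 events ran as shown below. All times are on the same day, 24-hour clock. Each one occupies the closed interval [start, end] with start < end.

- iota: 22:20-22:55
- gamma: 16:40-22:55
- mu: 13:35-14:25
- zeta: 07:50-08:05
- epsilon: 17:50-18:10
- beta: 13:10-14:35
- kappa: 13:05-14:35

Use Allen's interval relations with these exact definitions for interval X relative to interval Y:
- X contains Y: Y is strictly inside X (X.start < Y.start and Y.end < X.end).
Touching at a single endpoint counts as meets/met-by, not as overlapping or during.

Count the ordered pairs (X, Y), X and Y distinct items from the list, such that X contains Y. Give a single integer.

3

Checking all 42 ordered pairs for relation 'contains'; matching pairs in alphabetical order:
(beta, mu): beta contains mu ✓
(gamma, epsilon): gamma contains epsilon ✓
(kappa, mu): kappa contains mu ✓
Count: 3.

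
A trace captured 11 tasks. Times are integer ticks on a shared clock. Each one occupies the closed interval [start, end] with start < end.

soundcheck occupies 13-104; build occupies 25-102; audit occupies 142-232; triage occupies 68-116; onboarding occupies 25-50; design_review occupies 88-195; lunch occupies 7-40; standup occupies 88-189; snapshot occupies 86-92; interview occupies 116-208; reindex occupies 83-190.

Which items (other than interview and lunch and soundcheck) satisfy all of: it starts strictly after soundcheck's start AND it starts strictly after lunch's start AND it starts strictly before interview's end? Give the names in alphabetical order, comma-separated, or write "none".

audit, build, design_review, onboarding, reindex, snapshot, standup, triage

Conditions: its start is strictly after soundcheck's start (X.start > 13) AND its start is strictly after lunch's start (X.start > 7) AND its start is strictly before interview's end (X.start < 208).
audit: start 142 > 13? ✓; start 142 > 7? ✓; start 142 < 208? ✓ → yes.
build: start 25 > 13? ✓; start 25 > 7? ✓; start 25 < 208? ✓ → yes.
design_review: start 88 > 13? ✓; start 88 > 7? ✓; start 88 < 208? ✓ → yes.
onboarding: start 25 > 13? ✓; start 25 > 7? ✓; start 25 < 208? ✓ → yes.
reindex: start 83 > 13? ✓; start 83 > 7? ✓; start 83 < 208? ✓ → yes.
snapshot: start 86 > 13? ✓; start 86 > 7? ✓; start 86 < 208? ✓ → yes.
standup: start 88 > 13? ✓; start 88 > 7? ✓; start 88 < 208? ✓ → yes.
triage: start 68 > 13? ✓; start 68 > 7? ✓; start 68 < 208? ✓ → yes.
Result: audit, build, design_review, onboarding, reindex, snapshot, standup, triage.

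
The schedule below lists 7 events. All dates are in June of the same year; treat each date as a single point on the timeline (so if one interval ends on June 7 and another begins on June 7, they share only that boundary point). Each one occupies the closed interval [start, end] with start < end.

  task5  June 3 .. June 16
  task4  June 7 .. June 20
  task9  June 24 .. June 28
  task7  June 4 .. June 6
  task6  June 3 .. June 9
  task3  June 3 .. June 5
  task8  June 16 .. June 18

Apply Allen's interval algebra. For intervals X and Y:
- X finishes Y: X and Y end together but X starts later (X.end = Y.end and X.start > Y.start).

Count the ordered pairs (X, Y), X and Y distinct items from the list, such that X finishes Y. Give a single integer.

0

Checking all 42 ordered pairs for relation 'finishes'; matching pairs in alphabetical order:
No pair satisfies it.
Count: 0.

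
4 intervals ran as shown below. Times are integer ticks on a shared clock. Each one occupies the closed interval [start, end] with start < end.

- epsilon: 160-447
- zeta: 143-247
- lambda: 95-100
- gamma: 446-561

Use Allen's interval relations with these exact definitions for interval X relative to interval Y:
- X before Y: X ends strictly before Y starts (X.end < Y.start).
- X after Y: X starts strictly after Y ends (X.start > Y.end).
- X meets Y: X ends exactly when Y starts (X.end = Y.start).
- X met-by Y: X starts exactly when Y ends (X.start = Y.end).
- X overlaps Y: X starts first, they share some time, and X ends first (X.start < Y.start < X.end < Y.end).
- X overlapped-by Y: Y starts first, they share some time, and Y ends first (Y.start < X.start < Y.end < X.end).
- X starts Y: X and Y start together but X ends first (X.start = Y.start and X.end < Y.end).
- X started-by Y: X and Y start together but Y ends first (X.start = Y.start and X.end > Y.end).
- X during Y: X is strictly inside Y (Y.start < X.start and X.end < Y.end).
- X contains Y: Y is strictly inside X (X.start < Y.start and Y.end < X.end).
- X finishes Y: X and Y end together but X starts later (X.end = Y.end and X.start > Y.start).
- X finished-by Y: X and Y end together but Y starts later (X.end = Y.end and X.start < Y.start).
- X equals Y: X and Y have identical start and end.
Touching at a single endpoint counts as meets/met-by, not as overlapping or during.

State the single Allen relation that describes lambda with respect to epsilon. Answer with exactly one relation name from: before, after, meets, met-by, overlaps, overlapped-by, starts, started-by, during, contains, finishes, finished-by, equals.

lambda = [95, 100]; epsilon = [160, 447].
Compare endpoints: lambda.start < epsilon.start, lambda.start < epsilon.end, lambda.end < epsilon.start, lambda.end < epsilon.end.
That pattern is 'before'.

before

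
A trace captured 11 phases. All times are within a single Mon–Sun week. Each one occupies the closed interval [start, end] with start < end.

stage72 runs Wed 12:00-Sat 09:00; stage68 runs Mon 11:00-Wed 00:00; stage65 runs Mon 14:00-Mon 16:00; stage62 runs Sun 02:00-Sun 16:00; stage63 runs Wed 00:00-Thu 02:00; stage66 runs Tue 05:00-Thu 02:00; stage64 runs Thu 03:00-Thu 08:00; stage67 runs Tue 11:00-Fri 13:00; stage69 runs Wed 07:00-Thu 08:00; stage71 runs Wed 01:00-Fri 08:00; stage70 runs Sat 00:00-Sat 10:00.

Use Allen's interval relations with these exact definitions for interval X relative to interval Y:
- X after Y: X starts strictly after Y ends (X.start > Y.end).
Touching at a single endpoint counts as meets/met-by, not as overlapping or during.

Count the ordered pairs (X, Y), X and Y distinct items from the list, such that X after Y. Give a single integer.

Checking all 110 ordered pairs for relation 'after'; matching pairs in alphabetical order:
(stage62, stage63): stage62 after stage63 ✓
(stage62, stage64): stage62 after stage64 ✓
(stage62, stage65): stage62 after stage65 ✓
(stage62, stage66): stage62 after stage66 ✓
(stage62, stage67): stage62 after stage67 ✓
(stage62, stage68): stage62 after stage68 ✓
(stage62, stage69): stage62 after stage69 ✓
(stage62, stage70): stage62 after stage70 ✓
(stage62, stage71): stage62 after stage71 ✓
(stage62, stage72): stage62 after stage72 ✓
(stage63, stage65): stage63 after stage65 ✓
(stage64, stage63): stage64 after stage63 ✓
(stage64, stage65): stage64 after stage65 ✓
(stage64, stage66): stage64 after stage66 ✓
(stage64, stage68): stage64 after stage68 ✓
(stage66, stage65): stage66 after stage65 ✓
(stage67, stage65): stage67 after stage65 ✓
(stage69, stage65): stage69 after stage65 ✓
(stage69, stage68): stage69 after stage68 ✓
(stage70, stage63): stage70 after stage63 ✓
(stage70, stage64): stage70 after stage64 ✓
(stage70, stage65): stage70 after stage65 ✓
(stage70, stage66): stage70 after stage66 ✓
(stage70, stage67): stage70 after stage67 ✓
... plus 7 further pairs not listed.
Count: 31.

31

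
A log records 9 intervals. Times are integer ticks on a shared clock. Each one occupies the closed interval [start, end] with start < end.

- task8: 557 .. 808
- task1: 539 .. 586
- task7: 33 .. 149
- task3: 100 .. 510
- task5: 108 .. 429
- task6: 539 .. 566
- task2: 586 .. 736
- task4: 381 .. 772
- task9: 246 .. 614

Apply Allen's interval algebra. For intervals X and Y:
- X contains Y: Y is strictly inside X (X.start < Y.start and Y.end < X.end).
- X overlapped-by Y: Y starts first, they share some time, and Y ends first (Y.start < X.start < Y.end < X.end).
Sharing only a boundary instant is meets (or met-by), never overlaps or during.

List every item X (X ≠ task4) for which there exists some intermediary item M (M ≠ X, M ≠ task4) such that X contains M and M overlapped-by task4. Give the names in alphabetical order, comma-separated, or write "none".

Target task4 = [381, 772].
Intermediaries M with M overlapped-by task4: task8.
Via task8 — items with X contains task8: none.
Union: none.

none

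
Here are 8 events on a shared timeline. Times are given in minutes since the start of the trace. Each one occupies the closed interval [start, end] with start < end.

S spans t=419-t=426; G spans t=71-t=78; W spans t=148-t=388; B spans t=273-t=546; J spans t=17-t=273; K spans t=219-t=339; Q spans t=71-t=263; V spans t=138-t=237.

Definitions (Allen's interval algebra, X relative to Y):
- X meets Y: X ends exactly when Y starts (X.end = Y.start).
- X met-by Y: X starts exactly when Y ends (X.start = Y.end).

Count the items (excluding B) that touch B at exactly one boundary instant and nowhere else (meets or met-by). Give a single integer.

Target B = [t=273, t=546].
G [t=71, t=78] → before → no.
J [t=17, t=273] → meets → counts.
K [t=219, t=339] → overlaps → no.
Q [t=71, t=263] → before → no.
S [t=419, t=426] → during → no.
V [t=138, t=237] → before → no.
W [t=148, t=388] → overlaps → no.
Total: 1.

1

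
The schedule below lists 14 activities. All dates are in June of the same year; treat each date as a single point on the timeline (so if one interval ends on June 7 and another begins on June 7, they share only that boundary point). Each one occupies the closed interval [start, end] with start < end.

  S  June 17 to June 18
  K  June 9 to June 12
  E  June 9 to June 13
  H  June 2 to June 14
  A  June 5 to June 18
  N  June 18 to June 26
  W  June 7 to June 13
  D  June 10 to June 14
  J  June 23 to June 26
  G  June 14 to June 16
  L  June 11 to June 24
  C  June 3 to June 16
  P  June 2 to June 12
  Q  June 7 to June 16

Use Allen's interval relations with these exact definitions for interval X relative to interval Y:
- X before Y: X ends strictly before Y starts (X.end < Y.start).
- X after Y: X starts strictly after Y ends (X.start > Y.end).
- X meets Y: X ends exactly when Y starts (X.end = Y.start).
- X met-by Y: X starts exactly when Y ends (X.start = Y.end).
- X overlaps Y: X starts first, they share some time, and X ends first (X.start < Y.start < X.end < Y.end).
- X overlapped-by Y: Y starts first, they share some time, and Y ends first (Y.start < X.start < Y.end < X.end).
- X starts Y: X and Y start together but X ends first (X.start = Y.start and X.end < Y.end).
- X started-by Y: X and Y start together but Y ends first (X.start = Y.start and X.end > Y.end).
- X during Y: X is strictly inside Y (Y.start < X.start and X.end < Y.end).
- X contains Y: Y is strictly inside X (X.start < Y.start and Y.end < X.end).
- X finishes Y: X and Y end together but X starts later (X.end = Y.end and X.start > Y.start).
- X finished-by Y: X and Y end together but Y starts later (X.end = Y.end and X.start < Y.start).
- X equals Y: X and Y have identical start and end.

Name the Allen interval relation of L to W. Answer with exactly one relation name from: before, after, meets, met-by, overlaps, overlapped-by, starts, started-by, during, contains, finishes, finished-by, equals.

overlapped-by

L = [June 11, June 24]; W = [June 7, June 13].
Compare endpoints: L.start > W.start, L.start < W.end, L.end > W.start, L.end > W.end.
That pattern is 'overlapped-by'.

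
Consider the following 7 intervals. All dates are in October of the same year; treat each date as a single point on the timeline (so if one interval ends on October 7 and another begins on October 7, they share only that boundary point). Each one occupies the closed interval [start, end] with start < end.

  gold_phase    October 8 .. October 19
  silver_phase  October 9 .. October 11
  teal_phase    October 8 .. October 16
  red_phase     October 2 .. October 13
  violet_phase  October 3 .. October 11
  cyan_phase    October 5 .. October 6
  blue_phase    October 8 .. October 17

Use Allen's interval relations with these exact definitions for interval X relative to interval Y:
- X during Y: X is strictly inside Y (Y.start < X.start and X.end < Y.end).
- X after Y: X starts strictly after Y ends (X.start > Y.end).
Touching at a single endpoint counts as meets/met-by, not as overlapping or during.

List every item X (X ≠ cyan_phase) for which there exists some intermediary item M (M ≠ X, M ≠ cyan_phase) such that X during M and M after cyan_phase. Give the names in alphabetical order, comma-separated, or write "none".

silver_phase

Target cyan_phase = [October 5, October 6].
Intermediaries M with M after cyan_phase: blue_phase, gold_phase, silver_phase, teal_phase.
Via blue_phase — items with X during blue_phase: silver_phase.
Via gold_phase — items with X during gold_phase: silver_phase.
Via silver_phase — items with X during silver_phase: none.
Via teal_phase — items with X during teal_phase: silver_phase.
Union: silver_phase.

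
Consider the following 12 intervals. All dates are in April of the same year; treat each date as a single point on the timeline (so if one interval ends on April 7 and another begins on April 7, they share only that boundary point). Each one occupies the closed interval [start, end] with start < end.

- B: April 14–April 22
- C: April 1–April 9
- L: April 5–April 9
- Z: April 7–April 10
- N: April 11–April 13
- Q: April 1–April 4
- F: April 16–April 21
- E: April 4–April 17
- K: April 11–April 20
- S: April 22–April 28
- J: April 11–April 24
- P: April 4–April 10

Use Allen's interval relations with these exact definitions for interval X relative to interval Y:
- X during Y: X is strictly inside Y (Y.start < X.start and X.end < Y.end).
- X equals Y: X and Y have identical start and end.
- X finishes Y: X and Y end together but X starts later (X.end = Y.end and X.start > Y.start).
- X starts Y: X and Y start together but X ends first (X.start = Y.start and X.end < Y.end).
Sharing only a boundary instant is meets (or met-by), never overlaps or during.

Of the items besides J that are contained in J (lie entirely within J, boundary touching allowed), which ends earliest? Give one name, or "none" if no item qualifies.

Target J = [April 11, April 24].
B [April 14, April 22] → during → candidate.
C [April 1, April 9] → before → excluded.
E [April 4, April 17] → overlaps → excluded.
F [April 16, April 21] → during → candidate.
K [April 11, April 20] → starts → candidate.
L [April 5, April 9] → before → excluded.
N [April 11, April 13] → starts → candidate.
P [April 4, April 10] → before → excluded.
Q [April 1, April 4] → before → excluded.
S [April 22, April 28] → overlapped-by → excluded.
Z [April 7, April 10] → before → excluded.
Among candidates, earliest end is April 13 → N.

N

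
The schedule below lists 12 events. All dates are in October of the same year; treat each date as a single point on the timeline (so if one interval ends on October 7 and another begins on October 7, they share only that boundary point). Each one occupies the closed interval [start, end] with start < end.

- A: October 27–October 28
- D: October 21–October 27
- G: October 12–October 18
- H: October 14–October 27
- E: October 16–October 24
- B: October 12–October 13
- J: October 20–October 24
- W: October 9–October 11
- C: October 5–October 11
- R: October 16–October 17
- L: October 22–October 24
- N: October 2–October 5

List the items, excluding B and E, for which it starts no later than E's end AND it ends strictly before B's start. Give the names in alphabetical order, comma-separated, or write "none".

C, N, W

Conditions: its start is no later than E's end (X.start <= October 24) AND its end is strictly before B's start (X.end < October 12).
A: start October 27 <= October 24? ✗; end October 28 < October 12? ✗ → no.
C: start October 5 <= October 24? ✓; end October 11 < October 12? ✓ → yes.
D: start October 21 <= October 24? ✓; end October 27 < October 12? ✗ → no.
G: start October 12 <= October 24? ✓; end October 18 < October 12? ✗ → no.
H: start October 14 <= October 24? ✓; end October 27 < October 12? ✗ → no.
J: start October 20 <= October 24? ✓; end October 24 < October 12? ✗ → no.
L: start October 22 <= October 24? ✓; end October 24 < October 12? ✗ → no.
N: start October 2 <= October 24? ✓; end October 5 < October 12? ✓ → yes.
R: start October 16 <= October 24? ✓; end October 17 < October 12? ✗ → no.
W: start October 9 <= October 24? ✓; end October 11 < October 12? ✓ → yes.
Result: C, N, W.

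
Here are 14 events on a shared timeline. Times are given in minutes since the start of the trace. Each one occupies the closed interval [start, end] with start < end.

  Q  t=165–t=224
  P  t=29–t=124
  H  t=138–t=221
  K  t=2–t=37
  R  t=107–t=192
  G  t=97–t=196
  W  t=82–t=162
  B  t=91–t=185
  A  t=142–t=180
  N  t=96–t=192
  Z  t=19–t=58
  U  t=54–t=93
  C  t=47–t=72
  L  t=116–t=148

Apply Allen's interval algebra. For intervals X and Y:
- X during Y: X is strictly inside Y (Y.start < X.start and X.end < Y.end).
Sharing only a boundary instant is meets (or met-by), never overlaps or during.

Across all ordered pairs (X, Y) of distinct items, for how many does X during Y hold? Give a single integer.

Checking all 182 ordered pairs for relation 'during'; matching pairs in alphabetical order:
(A, B): A during B ✓
(A, G): A during G ✓
(A, H): A during H ✓
(A, N): A during N ✓
(A, R): A during R ✓
(C, P): C during P ✓
(L, B): L during B ✓
(L, G): L during G ✓
(L, N): L during N ✓
(L, R): L during R ✓
(L, W): L during W ✓
(R, G): R during G ✓
(U, P): U during P ✓
Count: 13.

13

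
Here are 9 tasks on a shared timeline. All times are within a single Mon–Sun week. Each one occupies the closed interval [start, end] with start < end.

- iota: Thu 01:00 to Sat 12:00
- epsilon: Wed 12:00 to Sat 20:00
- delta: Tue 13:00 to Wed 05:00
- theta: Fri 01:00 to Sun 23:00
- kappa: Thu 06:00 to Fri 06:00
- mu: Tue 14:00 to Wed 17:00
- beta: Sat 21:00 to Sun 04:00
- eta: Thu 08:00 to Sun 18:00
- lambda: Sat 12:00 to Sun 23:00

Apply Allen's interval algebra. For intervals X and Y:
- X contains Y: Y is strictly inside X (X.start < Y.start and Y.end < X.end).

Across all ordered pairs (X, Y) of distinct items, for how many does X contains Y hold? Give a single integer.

Checking all 72 ordered pairs for relation 'contains'; matching pairs in alphabetical order:
(epsilon, iota): epsilon contains iota ✓
(epsilon, kappa): epsilon contains kappa ✓
(eta, beta): eta contains beta ✓
(iota, kappa): iota contains kappa ✓
(lambda, beta): lambda contains beta ✓
(theta, beta): theta contains beta ✓
Count: 6.

6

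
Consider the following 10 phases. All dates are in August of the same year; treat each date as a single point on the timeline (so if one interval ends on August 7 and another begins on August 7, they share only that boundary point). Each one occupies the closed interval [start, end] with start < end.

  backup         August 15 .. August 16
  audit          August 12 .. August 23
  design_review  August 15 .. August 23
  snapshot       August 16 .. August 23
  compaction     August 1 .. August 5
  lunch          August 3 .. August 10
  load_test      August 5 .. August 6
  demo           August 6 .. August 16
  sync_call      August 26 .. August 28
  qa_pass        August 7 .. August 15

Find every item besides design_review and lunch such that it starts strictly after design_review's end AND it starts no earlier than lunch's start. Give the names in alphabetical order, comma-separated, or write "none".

Conditions: its start is strictly after design_review's end (X.start > August 23) AND its start is no earlier than lunch's start (X.start >= August 3).
audit: start August 12 > August 23? ✗; start August 12 >= August 3? ✓ → no.
backup: start August 15 > August 23? ✗; start August 15 >= August 3? ✓ → no.
compaction: start August 1 > August 23? ✗; start August 1 >= August 3? ✗ → no.
demo: start August 6 > August 23? ✗; start August 6 >= August 3? ✓ → no.
load_test: start August 5 > August 23? ✗; start August 5 >= August 3? ✓ → no.
qa_pass: start August 7 > August 23? ✗; start August 7 >= August 3? ✓ → no.
snapshot: start August 16 > August 23? ✗; start August 16 >= August 3? ✓ → no.
sync_call: start August 26 > August 23? ✓; start August 26 >= August 3? ✓ → yes.
Result: sync_call.

sync_call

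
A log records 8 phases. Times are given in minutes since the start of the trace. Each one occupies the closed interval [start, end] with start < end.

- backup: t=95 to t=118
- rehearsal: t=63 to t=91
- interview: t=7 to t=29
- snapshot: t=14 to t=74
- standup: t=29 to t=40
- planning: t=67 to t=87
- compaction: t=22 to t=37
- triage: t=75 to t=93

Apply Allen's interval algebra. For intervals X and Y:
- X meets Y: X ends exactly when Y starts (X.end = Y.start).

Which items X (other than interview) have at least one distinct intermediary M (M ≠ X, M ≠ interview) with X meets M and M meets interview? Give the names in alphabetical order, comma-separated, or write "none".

Target interview = [t=7, t=29].
Intermediaries M with M meets interview: none.
Union: none.

none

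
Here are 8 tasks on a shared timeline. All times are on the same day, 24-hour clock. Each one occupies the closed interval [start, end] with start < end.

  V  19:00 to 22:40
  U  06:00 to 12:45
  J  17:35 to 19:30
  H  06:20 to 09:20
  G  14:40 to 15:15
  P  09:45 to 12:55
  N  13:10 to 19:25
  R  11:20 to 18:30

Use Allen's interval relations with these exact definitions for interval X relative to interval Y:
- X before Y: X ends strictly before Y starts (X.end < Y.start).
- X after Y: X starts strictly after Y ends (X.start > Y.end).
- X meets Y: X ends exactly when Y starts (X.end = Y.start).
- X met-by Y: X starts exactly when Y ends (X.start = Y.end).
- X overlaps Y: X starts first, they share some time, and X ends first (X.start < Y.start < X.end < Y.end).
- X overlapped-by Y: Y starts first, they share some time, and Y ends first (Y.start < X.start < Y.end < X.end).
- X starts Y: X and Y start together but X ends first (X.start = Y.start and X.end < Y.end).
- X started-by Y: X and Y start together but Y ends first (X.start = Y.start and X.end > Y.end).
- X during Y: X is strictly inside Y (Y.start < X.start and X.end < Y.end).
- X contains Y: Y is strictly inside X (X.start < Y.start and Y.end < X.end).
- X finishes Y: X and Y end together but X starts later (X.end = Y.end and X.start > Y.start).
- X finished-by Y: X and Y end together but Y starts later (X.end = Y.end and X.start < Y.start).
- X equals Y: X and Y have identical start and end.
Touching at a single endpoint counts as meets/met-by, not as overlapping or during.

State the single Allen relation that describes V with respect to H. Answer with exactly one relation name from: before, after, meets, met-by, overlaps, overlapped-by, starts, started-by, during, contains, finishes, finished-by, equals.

V = [19:00, 22:40]; H = [06:20, 09:20].
Compare endpoints: V.start > H.start, V.start > H.end, V.end > H.start, V.end > H.end.
That pattern is 'after'.

after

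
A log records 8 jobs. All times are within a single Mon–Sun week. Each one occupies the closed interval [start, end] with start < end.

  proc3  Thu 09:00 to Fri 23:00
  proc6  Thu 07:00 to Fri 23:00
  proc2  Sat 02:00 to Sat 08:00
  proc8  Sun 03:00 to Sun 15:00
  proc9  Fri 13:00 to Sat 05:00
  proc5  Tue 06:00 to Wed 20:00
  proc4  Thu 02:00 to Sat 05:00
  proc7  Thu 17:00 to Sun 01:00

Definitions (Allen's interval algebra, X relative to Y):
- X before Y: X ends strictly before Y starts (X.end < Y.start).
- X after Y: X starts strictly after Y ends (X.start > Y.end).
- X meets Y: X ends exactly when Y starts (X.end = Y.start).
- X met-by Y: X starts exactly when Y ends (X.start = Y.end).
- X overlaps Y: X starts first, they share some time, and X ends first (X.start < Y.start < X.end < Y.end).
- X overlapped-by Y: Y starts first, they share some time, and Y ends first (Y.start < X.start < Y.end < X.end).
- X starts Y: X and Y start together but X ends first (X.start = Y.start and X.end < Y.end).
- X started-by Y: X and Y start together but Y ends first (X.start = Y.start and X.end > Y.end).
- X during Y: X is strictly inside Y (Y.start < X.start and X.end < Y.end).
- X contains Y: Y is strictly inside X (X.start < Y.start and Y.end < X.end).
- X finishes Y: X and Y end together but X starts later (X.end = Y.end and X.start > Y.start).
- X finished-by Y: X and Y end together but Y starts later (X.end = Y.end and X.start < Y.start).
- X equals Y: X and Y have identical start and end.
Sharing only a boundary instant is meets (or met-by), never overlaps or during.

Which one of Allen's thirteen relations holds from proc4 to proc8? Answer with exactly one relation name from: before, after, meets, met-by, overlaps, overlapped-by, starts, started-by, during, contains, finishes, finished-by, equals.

proc4 = [Thu 02:00, Sat 05:00]; proc8 = [Sun 03:00, Sun 15:00].
Compare endpoints: proc4.start < proc8.start, proc4.start < proc8.end, proc4.end < proc8.start, proc4.end < proc8.end.
That pattern is 'before'.

before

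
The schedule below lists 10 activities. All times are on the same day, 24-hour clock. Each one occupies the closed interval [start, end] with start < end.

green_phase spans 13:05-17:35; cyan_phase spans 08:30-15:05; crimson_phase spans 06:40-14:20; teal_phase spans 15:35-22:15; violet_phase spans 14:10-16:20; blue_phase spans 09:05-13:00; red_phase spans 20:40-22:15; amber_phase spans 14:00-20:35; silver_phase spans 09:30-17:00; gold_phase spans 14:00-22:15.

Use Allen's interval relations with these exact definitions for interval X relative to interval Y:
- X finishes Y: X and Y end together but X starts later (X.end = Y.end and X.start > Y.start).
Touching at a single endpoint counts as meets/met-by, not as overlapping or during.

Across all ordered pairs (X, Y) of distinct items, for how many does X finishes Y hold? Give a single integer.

3

Checking all 90 ordered pairs for relation 'finishes'; matching pairs in alphabetical order:
(red_phase, gold_phase): red_phase finishes gold_phase ✓
(red_phase, teal_phase): red_phase finishes teal_phase ✓
(teal_phase, gold_phase): teal_phase finishes gold_phase ✓
Count: 3.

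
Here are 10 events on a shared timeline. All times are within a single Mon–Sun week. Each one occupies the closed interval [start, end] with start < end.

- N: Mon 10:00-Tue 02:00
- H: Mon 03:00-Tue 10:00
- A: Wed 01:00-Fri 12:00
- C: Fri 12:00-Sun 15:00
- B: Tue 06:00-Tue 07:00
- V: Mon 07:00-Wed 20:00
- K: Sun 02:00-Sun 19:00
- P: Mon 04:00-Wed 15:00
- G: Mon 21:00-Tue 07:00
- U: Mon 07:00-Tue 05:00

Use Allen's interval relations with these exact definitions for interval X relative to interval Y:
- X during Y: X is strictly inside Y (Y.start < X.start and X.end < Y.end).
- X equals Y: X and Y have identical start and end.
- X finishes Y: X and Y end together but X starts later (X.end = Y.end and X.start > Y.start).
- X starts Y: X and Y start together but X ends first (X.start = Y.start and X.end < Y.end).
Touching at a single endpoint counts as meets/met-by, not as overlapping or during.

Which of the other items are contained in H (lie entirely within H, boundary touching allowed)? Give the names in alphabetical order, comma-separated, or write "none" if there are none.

B, G, N, U

Target H = [Mon 03:00, Tue 10:00].
A [Wed 01:00, Fri 12:00] → after → no.
B [Tue 06:00, Tue 07:00] → during → yes.
C [Fri 12:00, Sun 15:00] → after → no.
G [Mon 21:00, Tue 07:00] → during → yes.
K [Sun 02:00, Sun 19:00] → after → no.
N [Mon 10:00, Tue 02:00] → during → yes.
P [Mon 04:00, Wed 15:00] → overlapped-by → no.
U [Mon 07:00, Tue 05:00] → during → yes.
V [Mon 07:00, Wed 20:00] → overlapped-by → no.
Result: B, G, N, U.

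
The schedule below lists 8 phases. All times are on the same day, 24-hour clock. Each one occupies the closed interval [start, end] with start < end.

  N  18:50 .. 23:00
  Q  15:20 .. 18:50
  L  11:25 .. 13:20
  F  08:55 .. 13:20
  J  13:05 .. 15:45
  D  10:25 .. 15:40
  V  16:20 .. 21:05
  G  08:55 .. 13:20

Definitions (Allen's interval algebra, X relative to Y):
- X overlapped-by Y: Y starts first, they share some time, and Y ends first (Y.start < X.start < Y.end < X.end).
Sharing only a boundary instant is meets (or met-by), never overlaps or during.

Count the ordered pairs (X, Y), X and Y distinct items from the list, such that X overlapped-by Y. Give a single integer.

10

Checking all 56 ordered pairs for relation 'overlapped-by'; matching pairs in alphabetical order:
(D, F): D overlapped-by F ✓
(D, G): D overlapped-by G ✓
(J, D): J overlapped-by D ✓
(J, F): J overlapped-by F ✓
(J, G): J overlapped-by G ✓
(J, L): J overlapped-by L ✓
(N, V): N overlapped-by V ✓
(Q, D): Q overlapped-by D ✓
(Q, J): Q overlapped-by J ✓
(V, Q): V overlapped-by Q ✓
Count: 10.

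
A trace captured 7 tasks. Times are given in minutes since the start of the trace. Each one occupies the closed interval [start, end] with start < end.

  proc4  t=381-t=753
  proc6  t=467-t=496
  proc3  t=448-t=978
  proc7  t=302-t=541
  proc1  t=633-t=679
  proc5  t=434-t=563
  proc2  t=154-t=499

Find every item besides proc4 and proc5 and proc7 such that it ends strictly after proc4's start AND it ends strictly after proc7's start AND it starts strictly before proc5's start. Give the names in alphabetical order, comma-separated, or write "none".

Conditions: its end is strictly after proc4's start (X.end > t=381) AND its end is strictly after proc7's start (X.end > t=302) AND its start is strictly before proc5's start (X.start < t=434).
proc1: end t=679 > t=381? ✓; end t=679 > t=302? ✓; start t=633 < t=434? ✗ → no.
proc2: end t=499 > t=381? ✓; end t=499 > t=302? ✓; start t=154 < t=434? ✓ → yes.
proc3: end t=978 > t=381? ✓; end t=978 > t=302? ✓; start t=448 < t=434? ✗ → no.
proc6: end t=496 > t=381? ✓; end t=496 > t=302? ✓; start t=467 < t=434? ✗ → no.
Result: proc2.

proc2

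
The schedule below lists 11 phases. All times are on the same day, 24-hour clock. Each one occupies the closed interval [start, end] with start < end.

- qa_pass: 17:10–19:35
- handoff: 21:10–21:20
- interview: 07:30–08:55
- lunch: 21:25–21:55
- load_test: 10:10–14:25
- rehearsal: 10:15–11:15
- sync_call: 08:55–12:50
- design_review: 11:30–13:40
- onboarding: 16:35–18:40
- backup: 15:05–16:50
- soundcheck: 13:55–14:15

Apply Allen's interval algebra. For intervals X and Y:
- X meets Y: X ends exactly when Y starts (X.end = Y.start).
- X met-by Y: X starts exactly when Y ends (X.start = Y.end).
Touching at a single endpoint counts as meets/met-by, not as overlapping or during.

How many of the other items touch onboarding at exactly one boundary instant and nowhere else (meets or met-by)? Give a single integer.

Target onboarding = [16:35, 18:40].
backup [15:05, 16:50] → overlaps → no.
design_review [11:30, 13:40] → before → no.
handoff [21:10, 21:20] → after → no.
interview [07:30, 08:55] → before → no.
load_test [10:10, 14:25] → before → no.
lunch [21:25, 21:55] → after → no.
qa_pass [17:10, 19:35] → overlapped-by → no.
rehearsal [10:15, 11:15] → before → no.
soundcheck [13:55, 14:15] → before → no.
sync_call [08:55, 12:50] → before → no.
Total: 0.

0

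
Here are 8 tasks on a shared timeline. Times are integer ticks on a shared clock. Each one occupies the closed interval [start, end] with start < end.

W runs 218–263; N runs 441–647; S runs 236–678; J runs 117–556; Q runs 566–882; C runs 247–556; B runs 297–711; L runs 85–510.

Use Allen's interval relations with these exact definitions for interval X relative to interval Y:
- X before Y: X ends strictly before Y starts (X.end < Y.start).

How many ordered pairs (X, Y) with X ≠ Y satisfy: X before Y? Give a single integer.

Checking all 56 ordered pairs for relation 'before'; matching pairs in alphabetical order:
(C, Q): C before Q ✓
(J, Q): J before Q ✓
(L, Q): L before Q ✓
(W, B): W before B ✓
(W, N): W before N ✓
(W, Q): W before Q ✓
Count: 6.

6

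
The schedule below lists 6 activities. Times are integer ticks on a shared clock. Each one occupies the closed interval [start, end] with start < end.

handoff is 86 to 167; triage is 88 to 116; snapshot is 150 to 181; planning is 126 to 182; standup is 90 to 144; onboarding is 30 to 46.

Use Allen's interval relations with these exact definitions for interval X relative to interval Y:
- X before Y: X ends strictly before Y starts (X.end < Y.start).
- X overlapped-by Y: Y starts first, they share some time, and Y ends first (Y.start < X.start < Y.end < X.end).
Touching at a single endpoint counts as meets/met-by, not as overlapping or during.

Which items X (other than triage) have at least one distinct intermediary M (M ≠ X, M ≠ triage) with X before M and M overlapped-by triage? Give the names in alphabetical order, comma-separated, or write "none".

onboarding

Target triage = [88, 116].
Intermediaries M with M overlapped-by triage: standup.
Via standup — items with X before standup: onboarding.
Union: onboarding.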